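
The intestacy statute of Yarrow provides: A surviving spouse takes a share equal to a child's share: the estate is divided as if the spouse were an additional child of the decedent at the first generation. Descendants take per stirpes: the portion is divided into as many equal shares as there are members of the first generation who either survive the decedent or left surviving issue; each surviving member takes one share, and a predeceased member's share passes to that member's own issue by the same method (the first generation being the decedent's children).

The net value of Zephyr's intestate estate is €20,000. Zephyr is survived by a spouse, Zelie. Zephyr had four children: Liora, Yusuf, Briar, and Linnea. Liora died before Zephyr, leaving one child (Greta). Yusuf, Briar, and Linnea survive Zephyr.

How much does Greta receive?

The spouse counts as an additional share at the children's level, so there are 5 primary shares of €4,000. Zelie takes one such share (€4,000).
The children's combined portion (€16,000) is divided into 4 shares of €4,000: Yusuf, Briar, and Linnea each take €4,000; Liora's €4,000 share passes to Liora's issue.
Liora's share (€4,000) passes entirely to Greta.

Greta receives €4,000.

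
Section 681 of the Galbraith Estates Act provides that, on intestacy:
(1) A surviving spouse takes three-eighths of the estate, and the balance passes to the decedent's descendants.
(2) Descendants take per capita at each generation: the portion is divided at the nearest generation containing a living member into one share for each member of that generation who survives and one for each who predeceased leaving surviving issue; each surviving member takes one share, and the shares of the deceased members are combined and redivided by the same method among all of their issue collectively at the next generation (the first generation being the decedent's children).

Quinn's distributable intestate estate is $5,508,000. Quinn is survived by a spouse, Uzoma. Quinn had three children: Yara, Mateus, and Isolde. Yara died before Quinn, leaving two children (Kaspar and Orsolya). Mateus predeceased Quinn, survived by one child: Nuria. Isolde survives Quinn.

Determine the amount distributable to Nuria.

Uzoma takes three-eighths of $5,508,000 = $2,065,500. The remaining $3,442,500 passes to the descendants.
The descendants' portion ($3,442,500) is divided at the children's generation into 3 shares of $1,147,500. Isolde takes $1,147,500. The 2 shares of the deceased (Yara and Mateus) are combined into a pool of $2,295,000.
That pool ($2,295,000) is divided at the grandchildren's generation equally among Kaspar, Orsolya, and Nuria: $765,000 each.

Nuria receives $765,000.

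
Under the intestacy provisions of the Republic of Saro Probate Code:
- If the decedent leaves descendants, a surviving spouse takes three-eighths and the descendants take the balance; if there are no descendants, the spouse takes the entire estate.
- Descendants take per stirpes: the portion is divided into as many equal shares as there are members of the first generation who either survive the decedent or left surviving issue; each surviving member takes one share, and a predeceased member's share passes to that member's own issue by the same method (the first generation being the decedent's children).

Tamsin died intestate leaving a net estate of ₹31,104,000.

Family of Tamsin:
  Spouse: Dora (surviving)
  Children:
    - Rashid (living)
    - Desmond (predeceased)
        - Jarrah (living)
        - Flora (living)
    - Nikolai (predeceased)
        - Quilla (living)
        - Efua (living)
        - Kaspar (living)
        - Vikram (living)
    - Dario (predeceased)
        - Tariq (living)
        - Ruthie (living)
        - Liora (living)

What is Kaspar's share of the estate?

Kaspar receives ₹1,215,000.

Dora takes three-eighths of ₹31,104,000 = ₹11,664,000. The remaining ₹19,440,000 passes to the descendants.
The descendants' portion (₹19,440,000) is divided into 4 shares of ₹4,860,000: Rashid takes ₹4,860,000; Desmond's ₹4,860,000 share passes to Desmond's issue; Nikolai's ₹4,860,000 share passes to Nikolai's issue; Dario's ₹4,860,000 share passes to Dario's issue.
Desmond's share (₹4,860,000) is divided into 2 shares of ₹2,430,000: Jarrah and Flora each take ₹2,430,000.
Nikolai's share (₹4,860,000) is divided into 4 shares of ₹1,215,000: Quilla, Efua, Kaspar, and Vikram each take ₹1,215,000.
Dario's share (₹4,860,000) is divided into 3 shares of ₹1,620,000: Tariq, Ruthie, and Liora each take ₹1,620,000.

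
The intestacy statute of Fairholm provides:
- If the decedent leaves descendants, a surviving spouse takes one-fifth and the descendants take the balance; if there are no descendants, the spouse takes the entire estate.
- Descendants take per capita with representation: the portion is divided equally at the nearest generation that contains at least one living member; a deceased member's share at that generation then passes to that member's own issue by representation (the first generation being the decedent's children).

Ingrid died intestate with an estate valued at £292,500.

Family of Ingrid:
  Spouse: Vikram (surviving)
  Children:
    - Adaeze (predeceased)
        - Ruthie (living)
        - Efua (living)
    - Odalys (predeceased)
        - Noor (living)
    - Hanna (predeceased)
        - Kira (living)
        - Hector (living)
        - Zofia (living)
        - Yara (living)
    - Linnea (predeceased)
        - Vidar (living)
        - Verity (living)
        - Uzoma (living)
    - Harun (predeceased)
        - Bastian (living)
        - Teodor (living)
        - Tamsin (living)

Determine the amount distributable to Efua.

Efua receives £18,000.

Vikram takes one-fifth of £292,500 = £58,500. The remaining £234,000 passes to the descendants.
No child survives, so the initial division is made at the grandchildren's generation.
The descendants' portion (£234,000) is divided into 13 shares of £18,000: Ruthie, Efua, Noor, Kira, Hector, Zofia, Yara, Vidar, Verity, Uzoma, Bastian, Teodor, and Tamsin each take £18,000.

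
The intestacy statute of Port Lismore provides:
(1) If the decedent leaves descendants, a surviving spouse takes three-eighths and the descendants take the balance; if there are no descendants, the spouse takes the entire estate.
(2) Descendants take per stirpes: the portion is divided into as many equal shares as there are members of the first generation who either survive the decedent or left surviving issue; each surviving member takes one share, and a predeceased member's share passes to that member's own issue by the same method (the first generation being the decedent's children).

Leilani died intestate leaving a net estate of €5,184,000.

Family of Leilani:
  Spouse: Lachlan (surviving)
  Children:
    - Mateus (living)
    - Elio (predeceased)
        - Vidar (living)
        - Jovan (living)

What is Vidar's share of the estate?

Vidar receives €810,000.

Lachlan takes three-eighths of €5,184,000 = €1,944,000. The remaining €3,240,000 passes to the descendants.
The descendants' portion (€3,240,000) is divided into 2 shares of €1,620,000: Mateus takes €1,620,000; Elio's €1,620,000 share passes to Elio's issue.
Elio's share (€1,620,000) is divided into 2 shares of €810,000: Vidar and Jovan each take €810,000.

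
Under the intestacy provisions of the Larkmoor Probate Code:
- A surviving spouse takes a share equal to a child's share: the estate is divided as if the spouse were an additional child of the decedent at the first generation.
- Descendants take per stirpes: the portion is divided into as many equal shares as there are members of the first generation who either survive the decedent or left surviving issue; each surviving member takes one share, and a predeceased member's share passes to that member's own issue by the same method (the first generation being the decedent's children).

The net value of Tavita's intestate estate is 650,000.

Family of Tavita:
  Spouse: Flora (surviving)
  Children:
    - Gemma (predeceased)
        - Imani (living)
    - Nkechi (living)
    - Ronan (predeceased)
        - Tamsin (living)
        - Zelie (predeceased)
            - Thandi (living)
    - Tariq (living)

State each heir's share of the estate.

Flora: 130,000; Imani: 130,000; Nkechi: 130,000; Tamsin: 65,000; Thandi: 65,000; Tariq: 130,000

The spouse counts as an additional share at the children's level, so there are 5 primary shares of 130,000. Flora takes one such share (130,000).
The children's combined portion (520,000) is divided into 4 shares of 130,000: Nkechi and Tariq each take 130,000; Gemma's 130,000 share passes to Gemma's issue; Ronan's 130,000 share passes to Ronan's issue.
Gemma's share (130,000) passes entirely to Imani.
Ronan's share (130,000) is divided into 2 shares of 65,000: Tamsin takes 65,000; Zelie's 65,000 share passes to Zelie's issue.
Zelie's share (65,000) passes entirely to Thandi.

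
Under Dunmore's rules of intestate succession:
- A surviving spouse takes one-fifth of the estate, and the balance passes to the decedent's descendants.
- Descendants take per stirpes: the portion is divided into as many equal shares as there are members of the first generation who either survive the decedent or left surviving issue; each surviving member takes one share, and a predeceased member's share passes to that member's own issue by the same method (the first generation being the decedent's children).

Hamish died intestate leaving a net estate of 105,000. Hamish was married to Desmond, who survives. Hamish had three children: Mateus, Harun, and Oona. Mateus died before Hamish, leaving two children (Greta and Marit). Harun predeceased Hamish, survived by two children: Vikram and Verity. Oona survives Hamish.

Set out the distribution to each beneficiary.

Desmond takes one-fifth of 105,000 = 21,000. The remaining 84,000 passes to the descendants.
The descendants' portion (84,000) is divided into 3 shares of 28,000: Oona takes 28,000; Mateus's 28,000 share passes to Mateus's issue; Harun's 28,000 share passes to Harun's issue.
Mateus's share (28,000) is divided into 2 shares of 14,000: Greta and Marit each take 14,000.
Harun's share (28,000) is divided into 2 shares of 14,000: Vikram and Verity each take 14,000.

Desmond: 21,000; Greta: 14,000; Marit: 14,000; Vikram: 14,000; Verity: 14,000; Oona: 28,000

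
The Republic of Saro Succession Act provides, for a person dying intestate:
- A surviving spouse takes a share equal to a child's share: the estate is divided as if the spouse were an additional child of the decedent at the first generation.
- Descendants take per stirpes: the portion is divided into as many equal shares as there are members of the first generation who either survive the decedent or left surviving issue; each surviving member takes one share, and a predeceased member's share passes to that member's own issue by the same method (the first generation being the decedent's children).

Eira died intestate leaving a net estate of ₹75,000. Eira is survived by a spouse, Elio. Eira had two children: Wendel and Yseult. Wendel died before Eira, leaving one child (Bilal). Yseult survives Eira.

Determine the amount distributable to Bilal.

Bilal receives ₹25,000.

The spouse counts as an additional share at the children's level, so there are 3 primary shares of ₹25,000. Elio takes one such share (₹25,000).
The children's combined portion (₹50,000) is divided into 2 shares of ₹25,000: Yseult takes ₹25,000; Wendel's ₹25,000 share passes to Wendel's issue.
Wendel's share (₹25,000) passes entirely to Bilal.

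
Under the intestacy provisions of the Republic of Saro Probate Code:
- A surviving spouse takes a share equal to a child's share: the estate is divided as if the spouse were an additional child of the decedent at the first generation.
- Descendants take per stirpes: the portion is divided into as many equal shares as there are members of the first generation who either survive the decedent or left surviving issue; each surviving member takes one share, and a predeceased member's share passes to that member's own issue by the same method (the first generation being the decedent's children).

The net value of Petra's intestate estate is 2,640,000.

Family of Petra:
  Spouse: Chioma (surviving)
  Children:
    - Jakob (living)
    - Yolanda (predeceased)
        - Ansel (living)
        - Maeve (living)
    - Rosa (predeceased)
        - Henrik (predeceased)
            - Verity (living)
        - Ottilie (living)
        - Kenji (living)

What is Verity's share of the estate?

The spouse counts as an additional share at the children's level, so there are 4 primary shares of 660,000. Chioma takes one such share (660,000).
The children's combined portion (1,980,000) is divided into 3 shares of 660,000: Jakob takes 660,000; Yolanda's 660,000 share passes to Yolanda's issue; Rosa's 660,000 share passes to Rosa's issue.
Yolanda's share (660,000) is divided into 2 shares of 330,000: Ansel and Maeve each take 330,000.
Rosa's share (660,000) is divided into 3 shares of 220,000: Ottilie and Kenji each take 220,000; Henrik's 220,000 share passes to Henrik's issue.
Henrik's share (220,000) passes entirely to Verity.

Verity receives 220,000.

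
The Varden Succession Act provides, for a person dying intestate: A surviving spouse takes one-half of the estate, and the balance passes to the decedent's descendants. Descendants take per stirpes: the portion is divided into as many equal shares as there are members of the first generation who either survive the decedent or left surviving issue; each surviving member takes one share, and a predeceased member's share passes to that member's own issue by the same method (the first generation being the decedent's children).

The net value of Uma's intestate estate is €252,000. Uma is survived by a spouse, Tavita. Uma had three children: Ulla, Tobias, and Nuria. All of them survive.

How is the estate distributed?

Tavita takes one-half of €252,000 = €126,000. The remaining €126,000 passes to the descendants.
The descendants' portion (€126,000) is divided into 3 shares of €42,000: Ulla, Tobias, and Nuria each take €42,000.

Tavita: €126,000; Ulla: €42,000; Tobias: €42,000; Nuria: €42,000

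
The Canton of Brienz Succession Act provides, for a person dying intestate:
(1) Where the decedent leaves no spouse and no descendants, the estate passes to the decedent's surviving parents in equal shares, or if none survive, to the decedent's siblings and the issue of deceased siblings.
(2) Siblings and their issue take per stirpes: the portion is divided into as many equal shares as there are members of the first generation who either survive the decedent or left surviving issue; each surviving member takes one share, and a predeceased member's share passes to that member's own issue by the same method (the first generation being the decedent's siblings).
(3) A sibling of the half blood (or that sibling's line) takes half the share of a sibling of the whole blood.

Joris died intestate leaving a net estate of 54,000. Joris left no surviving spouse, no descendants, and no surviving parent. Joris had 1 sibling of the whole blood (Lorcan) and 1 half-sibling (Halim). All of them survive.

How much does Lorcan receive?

Lorcan receives 36,000.

The entire 54,000 passes to the siblings and their issue.
Counting each half-blood sibling's line as half a unit, there are 3/2 units in 54,000, so one unit is 36,000. Whole-blood lines (Lorcan) take 36,000 each; half-blood lines (Halim) take 18,000 each.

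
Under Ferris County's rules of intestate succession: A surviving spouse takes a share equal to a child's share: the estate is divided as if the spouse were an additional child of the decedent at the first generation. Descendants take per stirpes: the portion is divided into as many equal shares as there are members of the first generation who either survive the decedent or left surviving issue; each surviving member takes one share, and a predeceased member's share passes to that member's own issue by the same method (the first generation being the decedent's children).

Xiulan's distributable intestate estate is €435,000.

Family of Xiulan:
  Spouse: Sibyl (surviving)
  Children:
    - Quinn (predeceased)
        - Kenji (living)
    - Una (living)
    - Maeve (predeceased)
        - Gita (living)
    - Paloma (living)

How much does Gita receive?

The spouse counts as an additional share at the children's level, so there are 5 primary shares of €87,000. Sibyl takes one such share (€87,000).
The children's combined portion (€348,000) is divided into 4 shares of €87,000: Una and Paloma each take €87,000; Quinn's €87,000 share passes to Quinn's issue; Maeve's €87,000 share passes to Maeve's issue.
Quinn's share (€87,000) passes entirely to Kenji.
Maeve's share (€87,000) passes entirely to Gita.

Gita receives €87,000.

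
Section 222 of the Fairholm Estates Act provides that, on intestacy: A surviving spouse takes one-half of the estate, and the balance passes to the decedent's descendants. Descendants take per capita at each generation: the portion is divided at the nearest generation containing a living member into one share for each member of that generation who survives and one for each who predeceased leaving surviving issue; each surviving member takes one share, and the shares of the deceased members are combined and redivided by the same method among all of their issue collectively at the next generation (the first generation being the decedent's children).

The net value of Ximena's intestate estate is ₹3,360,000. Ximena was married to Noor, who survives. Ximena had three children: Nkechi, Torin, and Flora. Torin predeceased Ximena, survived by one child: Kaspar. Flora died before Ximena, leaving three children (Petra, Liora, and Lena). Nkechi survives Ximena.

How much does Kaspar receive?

Kaspar receives ₹280,000.

Noor takes one-half of ₹3,360,000 = ₹1,680,000. The remaining ₹1,680,000 passes to the descendants.
The descendants' portion (₹1,680,000) is divided at the children's generation into 3 shares of ₹560,000. Nkechi takes ₹560,000. The 2 shares of the deceased (Torin and Flora) are combined into a pool of ₹1,120,000.
That pool (₹1,120,000) is divided at the grandchildren's generation equally among Kaspar, Petra, Liora, and Lena: ₹280,000 each.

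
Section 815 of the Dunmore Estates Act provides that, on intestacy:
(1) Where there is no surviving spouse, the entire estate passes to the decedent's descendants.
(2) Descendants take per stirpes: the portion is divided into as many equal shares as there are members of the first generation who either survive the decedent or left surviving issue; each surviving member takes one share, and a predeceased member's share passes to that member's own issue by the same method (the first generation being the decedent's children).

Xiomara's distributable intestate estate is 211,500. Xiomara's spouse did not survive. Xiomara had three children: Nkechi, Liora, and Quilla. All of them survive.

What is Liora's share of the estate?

Liora receives 70,500.

The entire 211,500 passes to the descendants.
That amount (211,500) is divided into 3 shares of 70,500: Nkechi, Liora, and Quilla each take 70,500.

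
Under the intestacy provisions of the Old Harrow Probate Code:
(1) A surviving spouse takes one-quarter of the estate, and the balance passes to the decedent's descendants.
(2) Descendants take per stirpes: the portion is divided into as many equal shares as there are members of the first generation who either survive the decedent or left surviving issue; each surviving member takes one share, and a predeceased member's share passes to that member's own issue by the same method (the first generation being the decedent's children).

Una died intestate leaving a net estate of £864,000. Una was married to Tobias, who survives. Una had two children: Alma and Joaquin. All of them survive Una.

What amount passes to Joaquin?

Tobias takes one-quarter of £864,000 = £216,000. The remaining £648,000 passes to the descendants.
The descendants' portion (£648,000) is divided into 2 shares of £324,000: Alma and Joaquin each take £324,000.

Joaquin receives £324,000.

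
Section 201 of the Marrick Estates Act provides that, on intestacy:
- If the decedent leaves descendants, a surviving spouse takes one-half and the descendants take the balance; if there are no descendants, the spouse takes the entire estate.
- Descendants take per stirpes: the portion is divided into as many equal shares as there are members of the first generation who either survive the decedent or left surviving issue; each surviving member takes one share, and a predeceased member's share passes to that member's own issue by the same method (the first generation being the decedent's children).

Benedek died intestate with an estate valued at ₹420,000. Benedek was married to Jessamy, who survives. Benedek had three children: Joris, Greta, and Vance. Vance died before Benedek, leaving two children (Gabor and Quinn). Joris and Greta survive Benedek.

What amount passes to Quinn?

Quinn receives ₹35,000.

Jessamy takes one-half of ₹420,000 = ₹210,000. The remaining ₹210,000 passes to the descendants.
The descendants' portion (₹210,000) is divided into 3 shares of ₹70,000: Joris and Greta each take ₹70,000; Vance's ₹70,000 share passes to Vance's issue.
Vance's share (₹70,000) is divided into 2 shares of ₹35,000: Gabor and Quinn each take ₹35,000.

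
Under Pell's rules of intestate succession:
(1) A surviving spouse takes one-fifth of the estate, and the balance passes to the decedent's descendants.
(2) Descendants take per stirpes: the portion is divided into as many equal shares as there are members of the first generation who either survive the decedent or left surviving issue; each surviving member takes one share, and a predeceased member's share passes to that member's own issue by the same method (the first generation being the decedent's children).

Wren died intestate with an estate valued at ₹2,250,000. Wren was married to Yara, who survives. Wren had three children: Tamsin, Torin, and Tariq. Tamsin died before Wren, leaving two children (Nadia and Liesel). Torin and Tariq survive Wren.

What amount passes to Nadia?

Nadia receives ₹300,000.

Yara takes one-fifth of ₹2,250,000 = ₹450,000. The remaining ₹1,800,000 passes to the descendants.
The descendants' portion (₹1,800,000) is divided into 3 shares of ₹600,000: Torin and Tariq each take ₹600,000; Tamsin's ₹600,000 share passes to Tamsin's issue.
Tamsin's share (₹600,000) is divided into 2 shares of ₹300,000: Nadia and Liesel each take ₹300,000.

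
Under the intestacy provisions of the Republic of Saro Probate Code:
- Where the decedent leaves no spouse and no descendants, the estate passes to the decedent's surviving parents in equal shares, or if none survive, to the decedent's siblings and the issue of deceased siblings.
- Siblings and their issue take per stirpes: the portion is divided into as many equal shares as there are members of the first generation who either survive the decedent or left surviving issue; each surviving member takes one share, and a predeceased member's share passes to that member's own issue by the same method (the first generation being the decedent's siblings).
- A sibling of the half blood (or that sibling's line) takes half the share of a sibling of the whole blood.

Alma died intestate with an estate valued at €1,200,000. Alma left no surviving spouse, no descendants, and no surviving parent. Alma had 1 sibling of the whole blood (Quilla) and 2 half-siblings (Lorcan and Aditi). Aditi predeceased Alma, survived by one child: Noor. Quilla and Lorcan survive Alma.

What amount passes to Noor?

Noor receives €300,000.

The entire €1,200,000 passes to the siblings and their issue.
Counting each half-blood sibling's line as half a unit, there are 2 units in €1,200,000, so one unit is €600,000. Whole-blood lines (Quilla) take €600,000 each; half-blood lines (Lorcan and Aditi) take €300,000 each.
Aditi's share (€300,000) passes entirely to Noor.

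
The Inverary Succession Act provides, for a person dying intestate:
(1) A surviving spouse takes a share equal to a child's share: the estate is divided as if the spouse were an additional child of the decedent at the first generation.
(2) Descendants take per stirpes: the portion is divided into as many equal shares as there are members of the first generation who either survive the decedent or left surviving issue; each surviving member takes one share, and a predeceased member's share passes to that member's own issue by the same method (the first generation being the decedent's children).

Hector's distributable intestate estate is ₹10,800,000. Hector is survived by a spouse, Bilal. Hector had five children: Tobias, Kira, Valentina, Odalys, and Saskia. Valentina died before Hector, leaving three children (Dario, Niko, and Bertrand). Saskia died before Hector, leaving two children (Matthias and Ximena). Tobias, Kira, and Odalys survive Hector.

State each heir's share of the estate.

The spouse counts as an additional share at the children's level, so there are 6 primary shares of ₹1,800,000. Bilal takes one such share (₹1,800,000).
The children's combined portion (₹9,000,000) is divided into 5 shares of ₹1,800,000: Tobias, Kira, and Odalys each take ₹1,800,000; Valentina's ₹1,800,000 share passes to Valentina's issue; Saskia's ₹1,800,000 share passes to Saskia's issue.
Valentina's share (₹1,800,000) is divided into 3 shares of ₹600,000: Dario, Niko, and Bertrand each take ₹600,000.
Saskia's share (₹1,800,000) is divided into 2 shares of ₹900,000: Matthias and Ximena each take ₹900,000.

Bilal: ₹1,800,000; Tobias: ₹1,800,000; Kira: ₹1,800,000; Dario: ₹600,000; Niko: ₹600,000; Bertrand: ₹600,000; Odalys: ₹1,800,000; Matthias: ₹900,000; Ximena: ₹900,000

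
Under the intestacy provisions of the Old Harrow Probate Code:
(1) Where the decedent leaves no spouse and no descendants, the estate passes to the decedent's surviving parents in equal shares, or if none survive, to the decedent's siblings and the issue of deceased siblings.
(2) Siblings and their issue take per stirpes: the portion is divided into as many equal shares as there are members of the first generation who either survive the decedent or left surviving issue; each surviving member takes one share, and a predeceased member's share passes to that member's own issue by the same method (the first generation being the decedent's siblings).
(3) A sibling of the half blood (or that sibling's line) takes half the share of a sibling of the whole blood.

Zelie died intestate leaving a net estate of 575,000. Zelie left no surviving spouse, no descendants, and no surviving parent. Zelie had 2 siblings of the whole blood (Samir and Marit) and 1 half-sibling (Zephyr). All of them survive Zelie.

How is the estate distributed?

Samir: 230,000; Zephyr: 115,000; Marit: 230,000

The entire 575,000 passes to the siblings and their issue.
Counting each half-blood sibling's line as half a unit, there are 5/2 units in 575,000, so one unit is 230,000. Whole-blood lines (Samir and Marit) take 230,000 each; half-blood lines (Zephyr) take 115,000 each.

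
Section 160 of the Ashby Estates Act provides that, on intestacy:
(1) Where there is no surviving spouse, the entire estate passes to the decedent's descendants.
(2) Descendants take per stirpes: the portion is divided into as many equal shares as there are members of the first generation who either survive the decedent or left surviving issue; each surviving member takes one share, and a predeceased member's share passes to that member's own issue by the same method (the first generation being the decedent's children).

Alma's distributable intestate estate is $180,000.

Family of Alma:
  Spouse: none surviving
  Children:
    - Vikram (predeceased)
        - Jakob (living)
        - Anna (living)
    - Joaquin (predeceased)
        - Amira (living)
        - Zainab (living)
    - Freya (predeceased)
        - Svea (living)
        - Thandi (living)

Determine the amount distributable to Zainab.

The entire $180,000 passes to the descendants.
That amount ($180,000) is divided into 3 shares of $60,000: Vikram's $60,000 share passes to Vikram's issue; Joaquin's $60,000 share passes to Joaquin's issue; Freya's $60,000 share passes to Freya's issue.
Vikram's share ($60,000) is divided into 2 shares of $30,000: Jakob and Anna each take $30,000.
Joaquin's share ($60,000) is divided into 2 shares of $30,000: Amira and Zainab each take $30,000.
Freya's share ($60,000) is divided into 2 shares of $30,000: Svea and Thandi each take $30,000.

Zainab receives $30,000.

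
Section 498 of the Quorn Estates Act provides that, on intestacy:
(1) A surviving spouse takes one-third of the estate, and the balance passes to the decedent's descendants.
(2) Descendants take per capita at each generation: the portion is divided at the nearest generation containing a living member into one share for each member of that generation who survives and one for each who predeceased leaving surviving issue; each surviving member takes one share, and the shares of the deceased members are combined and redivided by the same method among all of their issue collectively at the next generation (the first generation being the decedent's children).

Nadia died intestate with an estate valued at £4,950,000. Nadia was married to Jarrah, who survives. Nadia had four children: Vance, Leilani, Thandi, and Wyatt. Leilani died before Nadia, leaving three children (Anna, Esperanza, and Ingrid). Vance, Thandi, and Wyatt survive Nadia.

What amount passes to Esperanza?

Esperanza receives £275,000.

Jarrah takes one-third of £4,950,000 = £1,650,000. The remaining £3,300,000 passes to the descendants.
The descendants' portion (£3,300,000) is divided at the children's generation into 4 shares of £825,000. Vance, Thandi, and Wyatt each take £825,000. The remaining share for the deceased Leilani (£825,000) is carried to the next generation.
That pool (£825,000) is divided at the grandchildren's generation equally among Anna, Esperanza, and Ingrid: £275,000 each.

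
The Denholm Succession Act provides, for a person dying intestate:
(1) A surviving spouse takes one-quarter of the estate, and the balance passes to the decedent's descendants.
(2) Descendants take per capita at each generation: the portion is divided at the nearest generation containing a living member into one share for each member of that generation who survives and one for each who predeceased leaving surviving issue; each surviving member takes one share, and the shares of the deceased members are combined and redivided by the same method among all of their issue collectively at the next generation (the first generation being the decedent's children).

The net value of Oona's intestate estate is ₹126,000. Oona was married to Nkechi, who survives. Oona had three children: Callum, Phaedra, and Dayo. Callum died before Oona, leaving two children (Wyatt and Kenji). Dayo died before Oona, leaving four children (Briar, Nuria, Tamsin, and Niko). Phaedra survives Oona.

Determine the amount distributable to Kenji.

Kenji receives ₹10,500.

Nkechi takes one-quarter of ₹126,000 = ₹31,500. The remaining ₹94,500 passes to the descendants.
The descendants' portion (₹94,500) is divided at the children's generation into 3 shares of ₹31,500. Phaedra takes ₹31,500. The 2 shares of the deceased (Callum and Dayo) are combined into a pool of ₹63,000.
That pool (₹63,000) is divided at the grandchildren's generation equally among Wyatt, Kenji, Briar, Nuria, Tamsin, and Niko: ₹10,500 each.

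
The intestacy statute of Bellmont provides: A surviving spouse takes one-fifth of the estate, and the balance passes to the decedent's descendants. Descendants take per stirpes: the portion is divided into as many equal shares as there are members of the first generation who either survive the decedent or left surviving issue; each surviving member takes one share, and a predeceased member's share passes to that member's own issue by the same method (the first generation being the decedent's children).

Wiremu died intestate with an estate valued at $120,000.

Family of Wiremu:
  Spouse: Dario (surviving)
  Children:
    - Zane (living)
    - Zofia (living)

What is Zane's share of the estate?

Zane receives $48,000.

Dario takes one-fifth of $120,000 = $24,000. The remaining $96,000 passes to the descendants.
The descendants' portion ($96,000) is divided into 2 shares of $48,000: Zane and Zofia each take $48,000.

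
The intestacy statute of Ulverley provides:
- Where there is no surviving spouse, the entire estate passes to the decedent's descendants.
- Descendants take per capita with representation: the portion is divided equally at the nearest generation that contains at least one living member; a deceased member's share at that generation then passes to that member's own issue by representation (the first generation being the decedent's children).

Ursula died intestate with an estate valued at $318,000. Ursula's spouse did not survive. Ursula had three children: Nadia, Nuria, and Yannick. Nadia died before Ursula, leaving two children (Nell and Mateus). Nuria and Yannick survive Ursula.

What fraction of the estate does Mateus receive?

The entire $318,000 passes to the descendants.
That amount ($318,000) is divided into 3 shares of $106,000: Nuria and Yannick each take $106,000; Nadia's $106,000 share passes to Nadia's issue.
Nadia's share ($106,000) is divided into 2 shares of $53,000: Nell and Mateus each take $53,000.

Mateus receives 1/6 of the estate.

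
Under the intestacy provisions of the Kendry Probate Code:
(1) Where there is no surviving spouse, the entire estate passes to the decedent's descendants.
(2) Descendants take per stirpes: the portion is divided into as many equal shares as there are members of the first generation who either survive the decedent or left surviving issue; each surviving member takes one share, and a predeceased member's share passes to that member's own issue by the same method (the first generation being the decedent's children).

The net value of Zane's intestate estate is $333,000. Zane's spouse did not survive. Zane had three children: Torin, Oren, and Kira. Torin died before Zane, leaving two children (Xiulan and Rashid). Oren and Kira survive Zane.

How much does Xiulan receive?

The entire $333,000 passes to the descendants.
That amount ($333,000) is divided into 3 shares of $111,000: Oren and Kira each take $111,000; Torin's $111,000 share passes to Torin's issue.
Torin's share ($111,000) is divided into 2 shares of $55,500: Xiulan and Rashid each take $55,500.

Xiulan receives $55,500.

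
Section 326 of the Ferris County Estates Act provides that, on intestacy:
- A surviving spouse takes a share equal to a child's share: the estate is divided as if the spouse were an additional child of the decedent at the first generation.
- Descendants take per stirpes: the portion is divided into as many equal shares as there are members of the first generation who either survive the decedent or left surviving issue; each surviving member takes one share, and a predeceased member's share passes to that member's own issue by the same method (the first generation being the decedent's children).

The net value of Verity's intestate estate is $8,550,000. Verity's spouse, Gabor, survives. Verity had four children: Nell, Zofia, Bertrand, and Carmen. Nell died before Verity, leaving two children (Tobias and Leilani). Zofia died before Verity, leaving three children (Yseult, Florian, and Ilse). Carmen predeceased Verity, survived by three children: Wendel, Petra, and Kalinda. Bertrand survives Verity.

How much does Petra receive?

The spouse counts as an additional share at the children's level, so there are 5 primary shares of $1,710,000. Gabor takes one such share ($1,710,000).
The children's combined portion ($6,840,000) is divided into 4 shares of $1,710,000: Bertrand takes $1,710,000; Nell's $1,710,000 share passes to Nell's issue; Zofia's $1,710,000 share passes to Zofia's issue; Carmen's $1,710,000 share passes to Carmen's issue.
Nell's share ($1,710,000) is divided into 2 shares of $855,000: Tobias and Leilani each take $855,000.
Zofia's share ($1,710,000) is divided into 3 shares of $570,000: Yseult, Florian, and Ilse each take $570,000.
Carmen's share ($1,710,000) is divided into 3 shares of $570,000: Wendel, Petra, and Kalinda each take $570,000.

Petra receives $570,000.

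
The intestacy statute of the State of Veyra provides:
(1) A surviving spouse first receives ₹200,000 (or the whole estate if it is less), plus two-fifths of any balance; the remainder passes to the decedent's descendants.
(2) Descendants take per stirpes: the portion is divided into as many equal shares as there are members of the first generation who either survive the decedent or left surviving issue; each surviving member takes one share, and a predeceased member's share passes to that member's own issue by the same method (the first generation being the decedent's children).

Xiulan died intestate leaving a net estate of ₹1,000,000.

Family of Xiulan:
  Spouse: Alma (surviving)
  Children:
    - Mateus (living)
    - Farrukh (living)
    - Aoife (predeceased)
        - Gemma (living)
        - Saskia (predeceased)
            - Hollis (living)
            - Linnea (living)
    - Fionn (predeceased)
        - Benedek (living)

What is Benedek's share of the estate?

Benedek receives ₹120,000.

Alma first takes ₹200,000, leaving a balance of ₹800,000. Alma then takes two-fifths of the balance (₹320,000), for a total of ₹520,000. The remaining ₹480,000 passes to the descendants.
The descendants' portion (₹480,000) is divided into 4 shares of ₹120,000: Mateus and Farrukh each take ₹120,000; Aoife's ₹120,000 share passes to Aoife's issue; Fionn's ₹120,000 share passes to Fionn's issue.
Aoife's share (₹120,000) is divided into 2 shares of ₹60,000: Gemma takes ₹60,000; Saskia's ₹60,000 share passes to Saskia's issue.
Saskia's share (₹60,000) is divided into 2 shares of ₹30,000: Hollis and Linnea each take ₹30,000.
Fionn's share (₹120,000) passes entirely to Benedek.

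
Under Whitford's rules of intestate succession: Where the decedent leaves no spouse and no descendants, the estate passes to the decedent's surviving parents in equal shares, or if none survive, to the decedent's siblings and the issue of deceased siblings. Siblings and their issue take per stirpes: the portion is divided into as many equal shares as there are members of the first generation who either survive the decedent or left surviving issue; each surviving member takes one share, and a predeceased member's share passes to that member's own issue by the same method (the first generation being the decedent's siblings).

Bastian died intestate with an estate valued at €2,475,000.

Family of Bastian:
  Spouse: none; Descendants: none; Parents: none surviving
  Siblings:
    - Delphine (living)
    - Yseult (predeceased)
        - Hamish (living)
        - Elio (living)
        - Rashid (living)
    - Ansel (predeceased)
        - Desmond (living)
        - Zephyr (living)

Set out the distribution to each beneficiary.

Delphine: €825,000; Hamish: €275,000; Elio: €275,000; Rashid: €275,000; Desmond: €412,500; Zephyr: €412,500

The entire €2,475,000 passes to the siblings and their issue.
That amount (€2,475,000) is divided into 3 shares of €825,000: Delphine takes €825,000; Yseult's €825,000 share passes to Yseult's issue; Ansel's €825,000 share passes to Ansel's issue.
Yseult's share (€825,000) is divided into 3 shares of €275,000: Hamish, Elio, and Rashid each take €275,000.
Ansel's share (€825,000) is divided into 2 shares of €412,500: Desmond and Zephyr each take €412,500.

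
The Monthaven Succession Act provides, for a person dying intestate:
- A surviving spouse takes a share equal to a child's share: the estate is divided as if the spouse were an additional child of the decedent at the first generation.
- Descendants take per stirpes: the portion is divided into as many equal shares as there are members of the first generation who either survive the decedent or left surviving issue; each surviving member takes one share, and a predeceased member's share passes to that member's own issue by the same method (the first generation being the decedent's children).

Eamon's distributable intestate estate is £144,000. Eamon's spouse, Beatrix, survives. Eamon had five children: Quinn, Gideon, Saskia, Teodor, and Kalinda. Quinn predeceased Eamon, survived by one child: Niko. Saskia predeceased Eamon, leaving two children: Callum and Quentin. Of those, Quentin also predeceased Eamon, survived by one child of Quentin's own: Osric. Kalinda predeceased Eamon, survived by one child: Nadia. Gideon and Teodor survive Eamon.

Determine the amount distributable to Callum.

Callum receives £12,000.

The spouse counts as an additional share at the children's level, so there are 6 primary shares of £24,000. Beatrix takes one such share (£24,000).
The children's combined portion (£120,000) is divided into 5 shares of £24,000: Gideon and Teodor each take £24,000; Quinn's £24,000 share passes to Quinn's issue; Saskia's £24,000 share passes to Saskia's issue; Kalinda's £24,000 share passes to Kalinda's issue.
Quinn's share (£24,000) passes entirely to Niko.
Saskia's share (£24,000) is divided into 2 shares of £12,000: Callum takes £12,000; Quentin's £12,000 share passes to Quentin's issue.
Quentin's share (£12,000) passes entirely to Osric.
Kalinda's share (£24,000) passes entirely to Nadia.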